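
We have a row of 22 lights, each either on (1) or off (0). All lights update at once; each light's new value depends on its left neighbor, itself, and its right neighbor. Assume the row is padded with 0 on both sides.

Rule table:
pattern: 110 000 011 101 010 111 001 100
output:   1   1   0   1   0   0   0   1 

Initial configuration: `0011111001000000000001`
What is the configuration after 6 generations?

generation 1: 1000001100111111111100
generation 2: 0111100110000000000111
generation 3: 0000110011111111110001
generation 4: 1110011000000000011100
generation 5: 0011001111111111000111
generation 6: 1001100000000001110001

1001100000000001110001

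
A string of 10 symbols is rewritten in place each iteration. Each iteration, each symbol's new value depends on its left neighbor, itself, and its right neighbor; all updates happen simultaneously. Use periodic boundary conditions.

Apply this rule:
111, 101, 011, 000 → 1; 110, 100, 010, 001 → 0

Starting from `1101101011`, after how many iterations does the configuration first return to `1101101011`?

1011010111
0110101111
1101011110
1010111101
0101111011
1011110110
0111101101
1111011010
1110110101
1101101011

10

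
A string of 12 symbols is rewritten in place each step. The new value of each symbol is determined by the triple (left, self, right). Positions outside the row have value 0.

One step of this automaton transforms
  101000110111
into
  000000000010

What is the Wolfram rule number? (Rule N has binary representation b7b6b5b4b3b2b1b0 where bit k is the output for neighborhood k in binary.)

128

position 10: 111 → 1  (bit 7 = 1)
position 7: 110 → 0  (bit 6 = 0)
position 1: 101 → 0  (bit 5 = 0)
position 3: 100 → 0  (bit 4 = 0)
position 6: 011 → 0  (bit 3 = 0)
position 0: 010 → 0  (bit 2 = 0)
position 5: 001 → 0  (bit 1 = 0)
position 4: 000 → 0  (bit 0 = 0)
bits b7..b0 = 10000000 = 128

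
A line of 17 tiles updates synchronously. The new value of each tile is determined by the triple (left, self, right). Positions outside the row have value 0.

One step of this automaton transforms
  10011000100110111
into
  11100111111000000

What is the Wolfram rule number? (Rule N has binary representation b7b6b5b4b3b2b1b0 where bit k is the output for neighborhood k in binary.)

23

position 15: 111 → 0  (bit 7 = 0)
position 4: 110 → 0  (bit 6 = 0)
position 13: 101 → 0  (bit 5 = 0)
position 1: 100 → 1  (bit 4 = 1)
position 3: 011 → 0  (bit 3 = 0)
position 0: 010 → 1  (bit 2 = 1)
position 2: 001 → 1  (bit 1 = 1)
position 6: 000 → 1  (bit 0 = 1)
bits b7..b0 = 00010111 = 23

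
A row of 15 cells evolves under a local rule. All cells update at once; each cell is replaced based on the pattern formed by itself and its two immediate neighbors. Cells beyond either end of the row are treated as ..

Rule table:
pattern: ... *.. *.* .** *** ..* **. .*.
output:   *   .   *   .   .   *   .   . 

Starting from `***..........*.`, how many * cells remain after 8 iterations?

....*********..
****..........*
.....*********.
*****..........
......*********
******.........
.......********
*******........
count of *: 7

7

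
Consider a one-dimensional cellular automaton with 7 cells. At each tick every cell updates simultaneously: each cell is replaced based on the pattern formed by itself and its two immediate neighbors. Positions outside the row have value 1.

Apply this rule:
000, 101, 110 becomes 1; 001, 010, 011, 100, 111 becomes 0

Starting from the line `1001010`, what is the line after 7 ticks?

tick 1: 1000101
tick 2: 1010010
tick 3: 1100001
tick 4: 0101100
tick 5: 1010100
tick 6: 1101000
tick 7: 0110010

0110010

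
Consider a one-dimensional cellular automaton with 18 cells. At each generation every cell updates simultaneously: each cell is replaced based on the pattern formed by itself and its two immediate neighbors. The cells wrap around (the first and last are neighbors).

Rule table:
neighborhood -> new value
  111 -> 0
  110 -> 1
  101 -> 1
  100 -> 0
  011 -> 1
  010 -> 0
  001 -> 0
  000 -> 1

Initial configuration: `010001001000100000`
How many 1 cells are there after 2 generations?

8

000100000010001111
010001111000101001
count of 1: 8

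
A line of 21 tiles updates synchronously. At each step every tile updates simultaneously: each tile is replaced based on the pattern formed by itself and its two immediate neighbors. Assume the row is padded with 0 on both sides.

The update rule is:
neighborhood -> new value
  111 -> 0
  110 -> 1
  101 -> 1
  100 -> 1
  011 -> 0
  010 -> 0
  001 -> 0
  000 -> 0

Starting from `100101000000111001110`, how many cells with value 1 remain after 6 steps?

5

step 1: 010010100000001100011
step 2: 001001010000000110001
step 3: 000100101000000011000
step 4: 000010010100000001100
step 5: 000001001010000000110
step 6: 000000100101000000011
count of 1: 5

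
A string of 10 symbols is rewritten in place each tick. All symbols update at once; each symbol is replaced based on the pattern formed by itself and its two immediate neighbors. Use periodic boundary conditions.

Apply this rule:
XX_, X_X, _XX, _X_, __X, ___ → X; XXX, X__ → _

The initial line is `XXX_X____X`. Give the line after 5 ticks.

XXXXX___X_

__XXX_XXXX
_XX_XXX__X
XXXXX_X_XX
____XXXXX_
XXXXX___X_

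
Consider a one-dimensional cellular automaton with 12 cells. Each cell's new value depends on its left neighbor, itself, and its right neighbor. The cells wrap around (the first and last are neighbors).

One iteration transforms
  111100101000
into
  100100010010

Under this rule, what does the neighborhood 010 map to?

At position 6 the neighborhood is 010; the next row has 0 there.

0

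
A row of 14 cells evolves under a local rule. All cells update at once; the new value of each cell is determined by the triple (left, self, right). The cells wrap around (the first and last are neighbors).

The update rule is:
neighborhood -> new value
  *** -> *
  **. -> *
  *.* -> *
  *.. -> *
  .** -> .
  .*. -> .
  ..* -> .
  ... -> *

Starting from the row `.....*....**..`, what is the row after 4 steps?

*******..***..

step 1: ****..***..***
step 2: *****..***..**
step 3: ******..***..*
step 4: *******..***..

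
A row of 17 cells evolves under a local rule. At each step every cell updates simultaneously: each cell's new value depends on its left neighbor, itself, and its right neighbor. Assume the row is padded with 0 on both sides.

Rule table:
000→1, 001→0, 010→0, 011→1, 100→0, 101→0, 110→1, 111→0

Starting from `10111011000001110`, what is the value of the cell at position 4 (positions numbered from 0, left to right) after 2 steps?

0

00101011011101010
10000011010100000
position 4 holds 0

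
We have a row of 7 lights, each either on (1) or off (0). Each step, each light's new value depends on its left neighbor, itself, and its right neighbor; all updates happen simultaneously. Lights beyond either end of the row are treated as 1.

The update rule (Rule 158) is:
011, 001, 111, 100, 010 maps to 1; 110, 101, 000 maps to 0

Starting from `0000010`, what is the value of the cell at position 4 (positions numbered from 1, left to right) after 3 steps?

1

step 1: 1000110
step 2: 0101100
step 3: 0101011
position 4 holds 1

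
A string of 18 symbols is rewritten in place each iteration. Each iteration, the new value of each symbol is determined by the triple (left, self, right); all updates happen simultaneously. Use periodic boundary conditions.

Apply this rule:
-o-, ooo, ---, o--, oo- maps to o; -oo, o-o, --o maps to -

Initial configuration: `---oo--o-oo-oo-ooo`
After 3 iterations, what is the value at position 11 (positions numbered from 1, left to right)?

-

iteration 1: oo--oo-o--o--o--oo
iteration 2: ooo--o-oo-oo-oo--o
iteration 3: oooo-o--o--o--oo--
position 11 holds -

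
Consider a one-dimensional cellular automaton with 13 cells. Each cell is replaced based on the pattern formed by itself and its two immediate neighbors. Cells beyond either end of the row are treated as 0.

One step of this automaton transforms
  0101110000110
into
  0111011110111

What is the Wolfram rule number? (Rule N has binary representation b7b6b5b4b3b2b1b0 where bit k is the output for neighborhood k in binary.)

125

position 4: 111 → 0  (bit 7 = 0)
position 5: 110 → 1  (bit 6 = 1)
position 2: 101 → 1  (bit 5 = 1)
position 6: 100 → 1  (bit 4 = 1)
position 3: 011 → 1  (bit 3 = 1)
position 1: 010 → 1  (bit 2 = 1)
position 0: 001 → 0  (bit 1 = 0)
position 7: 000 → 1  (bit 0 = 1)
bits b7..b0 = 01111101 = 125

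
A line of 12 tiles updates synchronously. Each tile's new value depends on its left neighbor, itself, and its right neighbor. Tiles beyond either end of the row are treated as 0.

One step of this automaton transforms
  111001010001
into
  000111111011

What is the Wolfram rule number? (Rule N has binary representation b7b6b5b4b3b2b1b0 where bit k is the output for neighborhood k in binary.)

position 1: 111 → 0  (bit 7 = 0)
position 2: 110 → 0  (bit 6 = 0)
position 6: 101 → 1  (bit 5 = 1)
position 3: 100 → 1  (bit 4 = 1)
position 0: 011 → 0  (bit 3 = 0)
position 5: 010 → 1  (bit 2 = 1)
position 4: 001 → 1  (bit 1 = 1)
position 9: 000 → 0  (bit 0 = 0)
bits b7..b0 = 00110110 = 54

54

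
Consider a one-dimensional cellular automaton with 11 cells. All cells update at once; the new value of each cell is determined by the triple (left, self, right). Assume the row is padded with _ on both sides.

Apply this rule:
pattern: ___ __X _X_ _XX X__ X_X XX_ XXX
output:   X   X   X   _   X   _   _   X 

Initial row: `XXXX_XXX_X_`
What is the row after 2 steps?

X__XXXXXX__

step 1: _XX___X__XX
step 2: X__XXXXXX__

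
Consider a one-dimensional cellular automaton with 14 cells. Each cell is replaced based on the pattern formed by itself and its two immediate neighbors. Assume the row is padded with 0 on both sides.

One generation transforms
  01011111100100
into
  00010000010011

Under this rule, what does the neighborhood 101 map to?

0

At position 2 the neighborhood is 101; the next row has 0 there.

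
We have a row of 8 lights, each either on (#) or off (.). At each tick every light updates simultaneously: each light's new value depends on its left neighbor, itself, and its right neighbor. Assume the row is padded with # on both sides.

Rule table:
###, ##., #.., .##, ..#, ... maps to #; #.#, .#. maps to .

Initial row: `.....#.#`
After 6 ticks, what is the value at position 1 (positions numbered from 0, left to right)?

#####..#
########
########  (fixed point — unchanged through tick 6)
position 1 holds #

#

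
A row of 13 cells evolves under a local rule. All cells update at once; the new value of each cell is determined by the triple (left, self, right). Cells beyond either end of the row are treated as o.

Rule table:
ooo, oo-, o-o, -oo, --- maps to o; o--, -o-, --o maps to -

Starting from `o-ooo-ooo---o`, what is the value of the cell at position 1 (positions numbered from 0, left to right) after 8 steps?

step 1: ooooooooo-o-o
step 2: oooooooooo-oo
step 3: ooooooooooooo
step 4: ooooooooooooo  (fixed point — unchanged through step 8)
position 1 holds o

o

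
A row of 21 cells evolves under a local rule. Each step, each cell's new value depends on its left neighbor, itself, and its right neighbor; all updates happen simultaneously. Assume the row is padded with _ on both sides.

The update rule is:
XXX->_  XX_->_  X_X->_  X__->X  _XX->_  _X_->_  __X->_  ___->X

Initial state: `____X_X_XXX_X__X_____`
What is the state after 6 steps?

step 1: XXX__________X__XXXXX
step 2: ___XXXXXXXXX__X______
step 3: XX__________X__XXXXXX
step 4: __XXXXXXXXX__X_______
step 5: X__________X__XXXXXXX
step 6: _XXXXXXXXX__X________

_XXXXXXXXX__X________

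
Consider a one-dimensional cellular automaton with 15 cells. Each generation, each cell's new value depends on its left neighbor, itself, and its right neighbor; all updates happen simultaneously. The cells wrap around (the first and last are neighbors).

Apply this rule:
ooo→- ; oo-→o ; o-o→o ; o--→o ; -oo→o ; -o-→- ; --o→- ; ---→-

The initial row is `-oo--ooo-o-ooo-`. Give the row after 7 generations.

----o--oooo----

-ooo-o-oo-oo-oo
oo-oo-ooooooooo
-oooooo--------
-o----oo-------
--o---ooo------
---o--o-oo-----
----o--oooo----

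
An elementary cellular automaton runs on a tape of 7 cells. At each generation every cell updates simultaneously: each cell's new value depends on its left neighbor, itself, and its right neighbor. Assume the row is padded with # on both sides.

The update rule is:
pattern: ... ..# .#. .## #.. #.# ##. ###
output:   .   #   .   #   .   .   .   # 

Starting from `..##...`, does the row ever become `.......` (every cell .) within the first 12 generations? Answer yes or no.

no

.##...#
.#...##
....###
...####
..#####
.######
.######  (fixed point — unchanged through generation 12)
generation 12 is .######, still not uniform .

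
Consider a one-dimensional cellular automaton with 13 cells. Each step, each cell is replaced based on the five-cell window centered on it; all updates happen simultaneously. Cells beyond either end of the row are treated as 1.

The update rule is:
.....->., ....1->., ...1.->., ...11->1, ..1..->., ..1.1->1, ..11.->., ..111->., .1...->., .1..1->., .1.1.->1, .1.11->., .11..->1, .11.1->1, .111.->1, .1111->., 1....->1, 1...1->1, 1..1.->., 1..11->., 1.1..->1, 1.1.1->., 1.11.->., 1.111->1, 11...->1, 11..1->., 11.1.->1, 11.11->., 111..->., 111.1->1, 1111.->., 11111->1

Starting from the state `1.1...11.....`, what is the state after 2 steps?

111.11.111..1
1.1..1.11....

1.1..1.11....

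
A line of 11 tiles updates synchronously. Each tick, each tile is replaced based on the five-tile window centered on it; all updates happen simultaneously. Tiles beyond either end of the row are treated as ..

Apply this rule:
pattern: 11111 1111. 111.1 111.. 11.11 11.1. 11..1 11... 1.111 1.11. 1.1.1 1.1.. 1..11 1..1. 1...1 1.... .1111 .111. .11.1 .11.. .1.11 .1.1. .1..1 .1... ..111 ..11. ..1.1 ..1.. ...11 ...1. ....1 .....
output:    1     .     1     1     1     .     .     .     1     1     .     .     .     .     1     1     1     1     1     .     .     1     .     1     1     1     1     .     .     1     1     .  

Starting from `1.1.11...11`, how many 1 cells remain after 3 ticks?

5

tick 1: 11..1..1.1.
tick 2: 1......11.1
tick 3: .11..1.11..
count of 1: 5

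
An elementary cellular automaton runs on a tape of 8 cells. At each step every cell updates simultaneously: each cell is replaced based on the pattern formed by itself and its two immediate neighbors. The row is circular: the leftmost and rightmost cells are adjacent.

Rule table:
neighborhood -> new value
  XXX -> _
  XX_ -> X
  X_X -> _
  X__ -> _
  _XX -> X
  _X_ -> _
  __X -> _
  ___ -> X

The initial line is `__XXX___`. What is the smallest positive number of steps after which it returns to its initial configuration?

X_X_X_XX
X_____X_
__XXX___

3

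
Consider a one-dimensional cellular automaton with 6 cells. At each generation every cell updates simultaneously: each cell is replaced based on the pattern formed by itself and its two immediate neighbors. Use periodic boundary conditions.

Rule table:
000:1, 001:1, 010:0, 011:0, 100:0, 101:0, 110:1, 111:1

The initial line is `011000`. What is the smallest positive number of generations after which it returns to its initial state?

101011
100001
101110
000110
111010
011000

6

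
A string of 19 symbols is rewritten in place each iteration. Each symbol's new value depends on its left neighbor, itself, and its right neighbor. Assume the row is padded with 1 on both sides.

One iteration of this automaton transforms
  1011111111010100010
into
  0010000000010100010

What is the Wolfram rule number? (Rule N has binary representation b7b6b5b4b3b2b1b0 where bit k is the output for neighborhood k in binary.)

position 3: 111 → 0  (bit 7 = 0)
position 0: 110 → 0  (bit 6 = 0)
position 1: 101 → 0  (bit 5 = 0)
position 14: 100 → 0  (bit 4 = 0)
position 2: 011 → 1  (bit 3 = 1)
position 11: 010 → 1  (bit 2 = 1)
position 16: 001 → 0  (bit 1 = 0)
position 15: 000 → 0  (bit 0 = 0)
bits b7..b0 = 00001100 = 12

12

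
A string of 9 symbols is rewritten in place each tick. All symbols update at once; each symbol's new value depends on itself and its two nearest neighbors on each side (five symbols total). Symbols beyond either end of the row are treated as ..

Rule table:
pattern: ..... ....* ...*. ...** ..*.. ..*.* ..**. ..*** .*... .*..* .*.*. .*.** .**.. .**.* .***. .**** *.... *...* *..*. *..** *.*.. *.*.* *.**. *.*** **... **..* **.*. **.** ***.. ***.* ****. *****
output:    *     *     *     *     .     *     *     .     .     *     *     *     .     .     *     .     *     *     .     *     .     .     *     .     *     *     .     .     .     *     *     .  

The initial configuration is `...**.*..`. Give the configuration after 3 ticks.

tick 1: ****....*
tick 2: ..*.****.
tick 3: ****..*.*

****..*.*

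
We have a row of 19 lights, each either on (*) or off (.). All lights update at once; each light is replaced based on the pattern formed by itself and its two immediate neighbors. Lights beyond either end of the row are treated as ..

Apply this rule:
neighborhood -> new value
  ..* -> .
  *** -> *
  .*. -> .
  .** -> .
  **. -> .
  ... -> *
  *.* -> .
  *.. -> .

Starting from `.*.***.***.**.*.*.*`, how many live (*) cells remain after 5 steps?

12

....*...*..........
***...*...*********
.*..*...*..*******.
......*.....*****..
*****...***..***..*
count of *: 12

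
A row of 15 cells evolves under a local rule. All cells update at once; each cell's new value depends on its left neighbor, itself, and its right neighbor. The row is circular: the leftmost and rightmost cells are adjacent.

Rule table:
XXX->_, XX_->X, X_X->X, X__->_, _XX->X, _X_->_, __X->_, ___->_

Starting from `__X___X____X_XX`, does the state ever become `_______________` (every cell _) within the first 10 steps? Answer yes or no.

____________XXX
____________X_X
_____________X_
_______________
all cells are _ at step 4

yes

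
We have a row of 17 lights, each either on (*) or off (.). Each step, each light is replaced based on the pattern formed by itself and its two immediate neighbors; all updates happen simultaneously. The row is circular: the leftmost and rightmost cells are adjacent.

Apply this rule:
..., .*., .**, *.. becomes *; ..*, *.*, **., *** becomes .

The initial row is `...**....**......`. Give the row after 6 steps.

...*.*...*.*.....

step 1: **.*.***.*.******
step 2: ...*.*...*.*.....
step 3: **.*.***.*.******  (repeats step 1; period 2)
step 6: ...*.*...*.*.....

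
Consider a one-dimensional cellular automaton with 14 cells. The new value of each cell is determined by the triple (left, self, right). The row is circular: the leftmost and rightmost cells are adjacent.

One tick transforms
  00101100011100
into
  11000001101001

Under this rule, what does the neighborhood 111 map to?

At position 10 the neighborhood is 111; the next row has 1 there.

1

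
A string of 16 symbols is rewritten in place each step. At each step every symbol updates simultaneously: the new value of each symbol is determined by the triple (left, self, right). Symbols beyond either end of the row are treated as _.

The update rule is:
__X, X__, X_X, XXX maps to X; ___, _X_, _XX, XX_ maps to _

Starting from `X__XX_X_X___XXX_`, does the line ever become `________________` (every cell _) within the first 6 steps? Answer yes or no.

no

_XX__X_X_X_X_X_X
X__XX_X_X_X_X_X_
_XX__X_X_X_X_X_X  (repeats step 1; period 2)
step 6: X__XX_X_X_X_X_X_
step 6 is X__XX_X_X_X_X_X_, still not uniform _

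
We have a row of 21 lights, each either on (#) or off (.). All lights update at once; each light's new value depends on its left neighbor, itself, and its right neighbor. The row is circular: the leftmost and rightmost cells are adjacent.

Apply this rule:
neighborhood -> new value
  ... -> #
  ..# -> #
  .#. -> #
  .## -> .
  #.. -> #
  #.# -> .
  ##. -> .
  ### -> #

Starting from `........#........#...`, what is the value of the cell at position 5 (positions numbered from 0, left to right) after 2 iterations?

#####################
#####################
position 5 holds #

#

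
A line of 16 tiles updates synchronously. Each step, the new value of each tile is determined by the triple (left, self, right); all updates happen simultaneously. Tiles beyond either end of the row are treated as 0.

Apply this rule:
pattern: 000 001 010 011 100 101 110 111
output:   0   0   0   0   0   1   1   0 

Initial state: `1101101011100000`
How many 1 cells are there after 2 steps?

step 1: 0110110100100000
step 2: 0011011000000000
count of 1: 4

4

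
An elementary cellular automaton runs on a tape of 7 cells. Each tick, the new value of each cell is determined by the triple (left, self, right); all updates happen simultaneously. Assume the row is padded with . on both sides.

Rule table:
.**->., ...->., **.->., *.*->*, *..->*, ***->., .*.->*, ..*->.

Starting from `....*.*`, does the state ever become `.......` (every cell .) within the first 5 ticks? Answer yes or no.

tick 1: ....***
tick 2: .......
all cells are . at tick 2

yes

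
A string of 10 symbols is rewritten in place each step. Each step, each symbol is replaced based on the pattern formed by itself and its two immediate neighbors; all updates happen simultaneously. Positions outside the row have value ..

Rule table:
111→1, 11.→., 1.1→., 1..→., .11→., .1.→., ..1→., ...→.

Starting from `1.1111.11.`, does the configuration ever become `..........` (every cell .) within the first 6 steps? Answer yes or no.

step 1: ...11.....
step 2: ..........
all cells are . at step 2

yes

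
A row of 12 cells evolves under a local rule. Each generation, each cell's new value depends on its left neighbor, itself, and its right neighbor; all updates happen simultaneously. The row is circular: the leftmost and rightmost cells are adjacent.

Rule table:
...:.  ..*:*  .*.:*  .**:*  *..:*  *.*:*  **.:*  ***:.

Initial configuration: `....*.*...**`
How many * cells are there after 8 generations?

4

*..*****.***
****...***..
*..**.**.***
**********..
*........***
**......**..
***....*****
..**..**....
count of *: 4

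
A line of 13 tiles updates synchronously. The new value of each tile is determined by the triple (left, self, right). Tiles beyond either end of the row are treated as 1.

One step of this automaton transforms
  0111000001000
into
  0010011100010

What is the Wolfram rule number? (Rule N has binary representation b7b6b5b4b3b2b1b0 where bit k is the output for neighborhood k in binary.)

129

position 2: 111 → 1  (bit 7 = 1)
position 3: 110 → 0  (bit 6 = 0)
position 0: 101 → 0  (bit 5 = 0)
position 4: 100 → 0  (bit 4 = 0)
position 1: 011 → 0  (bit 3 = 0)
position 9: 010 → 0  (bit 2 = 0)
position 8: 001 → 0  (bit 1 = 0)
position 5: 000 → 1  (bit 0 = 1)
bits b7..b0 = 10000001 = 129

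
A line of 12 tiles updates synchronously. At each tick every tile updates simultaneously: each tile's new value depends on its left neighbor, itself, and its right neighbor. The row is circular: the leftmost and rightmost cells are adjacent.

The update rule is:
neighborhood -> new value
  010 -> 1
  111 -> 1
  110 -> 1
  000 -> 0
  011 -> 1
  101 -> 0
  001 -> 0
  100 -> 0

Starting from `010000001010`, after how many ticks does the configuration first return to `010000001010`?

1

010000001010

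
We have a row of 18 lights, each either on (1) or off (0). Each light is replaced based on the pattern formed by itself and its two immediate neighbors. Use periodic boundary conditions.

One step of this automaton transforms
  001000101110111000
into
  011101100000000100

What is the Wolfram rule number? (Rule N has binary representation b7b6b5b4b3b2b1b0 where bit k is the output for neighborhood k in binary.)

22

position 9: 111 → 0  (bit 7 = 0)
position 10: 110 → 0  (bit 6 = 0)
position 7: 101 → 0  (bit 5 = 0)
position 3: 100 → 1  (bit 4 = 1)
position 8: 011 → 0  (bit 3 = 0)
position 2: 010 → 1  (bit 2 = 1)
position 1: 001 → 1  (bit 1 = 1)
position 0: 000 → 0  (bit 0 = 0)
bits b7..b0 = 00010110 = 22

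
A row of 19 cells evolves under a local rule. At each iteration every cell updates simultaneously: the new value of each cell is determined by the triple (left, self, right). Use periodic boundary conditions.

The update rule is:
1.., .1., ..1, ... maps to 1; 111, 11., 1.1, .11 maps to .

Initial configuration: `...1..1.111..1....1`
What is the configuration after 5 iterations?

1111111....11111111

1111111....11111111
.......1111........
1111111....11111111  (repeats iteration 1; period 2)
iteration 5: 1111111....11111111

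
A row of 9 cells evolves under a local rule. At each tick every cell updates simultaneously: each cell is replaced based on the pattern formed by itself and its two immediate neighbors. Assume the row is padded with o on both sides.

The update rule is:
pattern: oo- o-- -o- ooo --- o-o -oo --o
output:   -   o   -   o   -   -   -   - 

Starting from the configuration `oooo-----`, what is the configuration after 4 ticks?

ooo-o----
oo---o---
o-o---o--
---o---o-

---o---o-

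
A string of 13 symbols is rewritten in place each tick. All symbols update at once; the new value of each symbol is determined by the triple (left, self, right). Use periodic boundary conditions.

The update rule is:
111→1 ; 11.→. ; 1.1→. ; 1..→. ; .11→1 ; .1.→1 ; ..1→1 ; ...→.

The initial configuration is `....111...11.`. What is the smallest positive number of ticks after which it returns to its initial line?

13

...111...11..
..111...11...
.111...11....
111...11.....
11...11.....1
1...11.....11
...11.....111
..11.....111.
.11.....111..
11.....111...
1.....111...1
.....111...11
....111...11.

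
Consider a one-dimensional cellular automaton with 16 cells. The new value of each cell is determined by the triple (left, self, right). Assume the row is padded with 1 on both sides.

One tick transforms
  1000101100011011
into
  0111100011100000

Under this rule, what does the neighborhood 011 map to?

At position 6 the neighborhood is 011; the next row has 0 there.

0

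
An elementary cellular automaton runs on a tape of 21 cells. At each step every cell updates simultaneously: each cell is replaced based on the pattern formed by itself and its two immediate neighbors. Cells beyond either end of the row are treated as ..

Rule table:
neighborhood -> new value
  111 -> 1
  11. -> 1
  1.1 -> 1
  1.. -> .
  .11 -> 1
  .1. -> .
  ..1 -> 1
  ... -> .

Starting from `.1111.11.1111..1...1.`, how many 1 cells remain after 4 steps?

15

1111111111111.1...1..
11111111111111...1...
11111111111111..1....
11111111111111.1.....
count of 1: 15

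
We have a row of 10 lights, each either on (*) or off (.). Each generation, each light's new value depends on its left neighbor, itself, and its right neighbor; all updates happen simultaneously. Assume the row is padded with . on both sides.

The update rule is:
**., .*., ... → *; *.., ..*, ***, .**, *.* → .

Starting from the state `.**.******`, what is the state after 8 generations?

..*......*
*.*.****.*
*.*....*.*
*.*.**.*.*
*.*..*.*.*
*.*..*.*.*  (fixed point — unchanged through generation 8)

*.*..*.*.*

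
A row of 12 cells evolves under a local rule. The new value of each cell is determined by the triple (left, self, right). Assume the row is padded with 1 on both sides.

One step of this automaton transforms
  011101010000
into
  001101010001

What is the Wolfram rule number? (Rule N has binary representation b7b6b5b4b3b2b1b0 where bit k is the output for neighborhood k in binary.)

position 2: 111 → 1  (bit 7 = 1)
position 3: 110 → 1  (bit 6 = 1)
position 0: 101 → 0  (bit 5 = 0)
position 8: 100 → 0  (bit 4 = 0)
position 1: 011 → 0  (bit 3 = 0)
position 5: 010 → 1  (bit 2 = 1)
position 11: 001 → 1  (bit 1 = 1)
position 9: 000 → 0  (bit 0 = 0)
bits b7..b0 = 11000110 = 198

198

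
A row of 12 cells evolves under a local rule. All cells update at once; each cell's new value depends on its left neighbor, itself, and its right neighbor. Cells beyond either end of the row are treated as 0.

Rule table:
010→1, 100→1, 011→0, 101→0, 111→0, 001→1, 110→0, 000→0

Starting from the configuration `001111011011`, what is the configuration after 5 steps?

step 1: 010000000000
step 2: 111000000000
step 3: 000100000000
step 4: 001110000000
step 5: 010001000000

010001000000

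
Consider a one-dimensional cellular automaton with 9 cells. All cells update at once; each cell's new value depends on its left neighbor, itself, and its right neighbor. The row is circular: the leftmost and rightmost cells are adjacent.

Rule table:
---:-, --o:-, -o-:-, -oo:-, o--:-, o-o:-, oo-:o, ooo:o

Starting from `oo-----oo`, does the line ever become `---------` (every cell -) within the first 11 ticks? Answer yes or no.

tick 1: oo------o
tick 2: oo-------
tick 3: -o-------
tick 4: ---------
all cells are - at tick 4

yes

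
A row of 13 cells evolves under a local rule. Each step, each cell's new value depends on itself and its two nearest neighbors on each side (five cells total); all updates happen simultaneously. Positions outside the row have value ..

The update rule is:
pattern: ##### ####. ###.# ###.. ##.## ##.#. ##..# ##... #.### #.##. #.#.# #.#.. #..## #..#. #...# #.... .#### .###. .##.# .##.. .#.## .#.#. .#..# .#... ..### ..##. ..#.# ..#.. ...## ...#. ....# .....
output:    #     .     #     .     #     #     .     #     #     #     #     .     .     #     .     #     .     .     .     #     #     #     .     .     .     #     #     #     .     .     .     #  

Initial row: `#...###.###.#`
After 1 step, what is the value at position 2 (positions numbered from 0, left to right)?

.

step 1: #.....###.##.
position 2 holds .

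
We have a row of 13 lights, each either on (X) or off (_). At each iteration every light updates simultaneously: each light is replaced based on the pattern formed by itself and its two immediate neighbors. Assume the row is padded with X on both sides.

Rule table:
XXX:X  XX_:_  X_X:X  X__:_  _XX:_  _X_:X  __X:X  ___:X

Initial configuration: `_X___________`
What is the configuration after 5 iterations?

_XXXXX_XXXXXX

XX_XXXXXXXXXX
X_X_XXXXXXXXX
_XXX_XXXXXXXX
X_X_X_XXXXXXX
_XXXXX_XXXXXX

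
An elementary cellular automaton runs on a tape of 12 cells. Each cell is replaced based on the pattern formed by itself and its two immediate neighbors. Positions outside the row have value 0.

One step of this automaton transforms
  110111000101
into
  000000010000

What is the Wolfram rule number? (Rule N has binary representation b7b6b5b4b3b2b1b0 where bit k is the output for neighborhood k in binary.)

position 4: 111 → 0  (bit 7 = 0)
position 1: 110 → 0  (bit 6 = 0)
position 2: 101 → 0  (bit 5 = 0)
position 6: 100 → 0  (bit 4 = 0)
position 0: 011 → 0  (bit 3 = 0)
position 9: 010 → 0  (bit 2 = 0)
position 8: 001 → 0  (bit 1 = 0)
position 7: 000 → 1  (bit 0 = 1)
bits b7..b0 = 00000001 = 1

1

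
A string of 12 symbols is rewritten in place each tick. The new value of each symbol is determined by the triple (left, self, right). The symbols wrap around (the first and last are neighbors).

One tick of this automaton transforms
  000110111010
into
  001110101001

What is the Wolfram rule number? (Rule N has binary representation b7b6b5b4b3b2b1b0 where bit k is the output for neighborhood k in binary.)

90

position 7: 111 → 0  (bit 7 = 0)
position 4: 110 → 1  (bit 6 = 1)
position 5: 101 → 0  (bit 5 = 0)
position 11: 100 → 1  (bit 4 = 1)
position 3: 011 → 1  (bit 3 = 1)
position 10: 010 → 0  (bit 2 = 0)
position 2: 001 → 1  (bit 1 = 1)
position 0: 000 → 0  (bit 0 = 0)
bits b7..b0 = 01011010 = 90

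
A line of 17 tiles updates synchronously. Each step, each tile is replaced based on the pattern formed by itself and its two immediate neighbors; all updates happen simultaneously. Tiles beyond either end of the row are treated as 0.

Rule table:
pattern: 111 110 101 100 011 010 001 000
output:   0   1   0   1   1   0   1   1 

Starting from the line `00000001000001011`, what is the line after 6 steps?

11111110111110011
10000010100011111
01111100011110001
11000111110011110
11111100011110011
10000111110011111

10000111110011111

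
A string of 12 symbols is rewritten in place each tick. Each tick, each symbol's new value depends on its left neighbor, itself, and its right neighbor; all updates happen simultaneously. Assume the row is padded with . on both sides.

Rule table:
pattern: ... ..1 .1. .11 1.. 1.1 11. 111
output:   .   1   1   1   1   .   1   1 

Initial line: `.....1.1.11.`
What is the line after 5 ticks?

....11.1.111
...111.1.111
..1111.1.111
.11111.1.111
111111.1.111

111111.1.111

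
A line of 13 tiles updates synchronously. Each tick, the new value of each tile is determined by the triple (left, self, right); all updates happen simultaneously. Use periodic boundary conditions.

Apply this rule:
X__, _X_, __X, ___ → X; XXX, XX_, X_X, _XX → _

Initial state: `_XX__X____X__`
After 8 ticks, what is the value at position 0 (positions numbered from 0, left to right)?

_

X__XXXXXXXXXX
_XX__________
X__XXXXXXXXXX  (repeats tick 1; period 2)
tick 8: _XX__________
position 0 holds _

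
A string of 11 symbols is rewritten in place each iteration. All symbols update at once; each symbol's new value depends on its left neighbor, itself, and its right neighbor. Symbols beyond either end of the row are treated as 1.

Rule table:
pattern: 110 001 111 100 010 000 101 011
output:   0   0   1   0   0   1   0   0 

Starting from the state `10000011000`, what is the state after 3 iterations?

01000000010

00111000010
00010011000
01000000010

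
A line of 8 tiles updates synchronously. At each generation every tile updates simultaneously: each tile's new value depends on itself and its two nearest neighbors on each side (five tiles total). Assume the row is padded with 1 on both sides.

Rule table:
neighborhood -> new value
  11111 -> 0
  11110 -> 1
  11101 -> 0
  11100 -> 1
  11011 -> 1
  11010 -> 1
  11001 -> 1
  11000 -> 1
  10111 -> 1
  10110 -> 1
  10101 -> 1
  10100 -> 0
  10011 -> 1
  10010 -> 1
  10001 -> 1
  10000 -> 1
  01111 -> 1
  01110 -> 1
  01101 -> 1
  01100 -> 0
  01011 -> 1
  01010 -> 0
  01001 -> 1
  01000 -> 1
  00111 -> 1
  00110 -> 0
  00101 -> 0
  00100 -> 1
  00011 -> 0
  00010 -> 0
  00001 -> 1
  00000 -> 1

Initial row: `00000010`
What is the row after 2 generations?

11111001
00011111

00011111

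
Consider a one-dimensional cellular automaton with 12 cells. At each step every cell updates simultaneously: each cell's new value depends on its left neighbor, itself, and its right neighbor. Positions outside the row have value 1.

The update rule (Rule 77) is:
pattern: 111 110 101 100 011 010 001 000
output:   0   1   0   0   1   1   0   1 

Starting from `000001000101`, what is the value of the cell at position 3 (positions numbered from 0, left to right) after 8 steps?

011101010101
010101010101
010101010101  (fixed point — unchanged through step 8)
position 3 holds 1

1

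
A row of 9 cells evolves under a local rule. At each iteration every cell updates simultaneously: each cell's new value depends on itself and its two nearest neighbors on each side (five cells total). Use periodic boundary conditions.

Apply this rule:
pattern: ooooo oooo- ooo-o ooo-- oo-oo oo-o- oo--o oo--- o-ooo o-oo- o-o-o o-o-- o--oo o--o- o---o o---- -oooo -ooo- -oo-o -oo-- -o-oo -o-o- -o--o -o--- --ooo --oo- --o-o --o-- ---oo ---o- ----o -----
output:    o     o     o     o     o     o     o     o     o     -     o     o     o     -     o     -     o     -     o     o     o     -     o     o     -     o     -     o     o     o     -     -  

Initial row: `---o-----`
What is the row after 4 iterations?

--ooo----
-o--oo---
ooooooo--
-oooooooo

-oooooooo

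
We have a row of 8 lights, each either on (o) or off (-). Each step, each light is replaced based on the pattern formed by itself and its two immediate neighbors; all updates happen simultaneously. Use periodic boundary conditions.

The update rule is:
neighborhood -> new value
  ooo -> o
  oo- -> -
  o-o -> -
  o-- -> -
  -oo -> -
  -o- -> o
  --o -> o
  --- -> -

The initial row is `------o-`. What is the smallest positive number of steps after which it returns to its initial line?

8

step 1: -----oo-
step 2: ----o---
step 3: ---oo---
step 4: --o-----
step 5: -oo-----
step 6: o-------
step 7: o------o
step 8: ------o-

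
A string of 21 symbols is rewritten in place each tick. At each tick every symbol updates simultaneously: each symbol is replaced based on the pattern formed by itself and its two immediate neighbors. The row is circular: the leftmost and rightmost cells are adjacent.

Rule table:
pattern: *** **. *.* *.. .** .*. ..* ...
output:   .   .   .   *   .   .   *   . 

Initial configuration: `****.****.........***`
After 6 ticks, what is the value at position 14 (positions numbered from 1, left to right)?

.

tick 1: .........*.......*...
tick 2: ........*.*.....*.*..
tick 3: .......*...*...*...*.
tick 4: ......*.*.*.*.*.*.*.*
tick 5: *....*...............
tick 6: .*..*.*.............*
position 14 holds .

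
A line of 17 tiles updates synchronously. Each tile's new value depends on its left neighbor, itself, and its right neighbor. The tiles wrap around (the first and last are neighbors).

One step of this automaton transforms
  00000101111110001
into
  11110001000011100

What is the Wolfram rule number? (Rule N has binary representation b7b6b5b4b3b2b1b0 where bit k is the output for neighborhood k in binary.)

position 8: 111 → 0  (bit 7 = 0)
position 12: 110 → 1  (bit 6 = 1)
position 6: 101 → 0  (bit 5 = 0)
position 0: 100 → 1  (bit 4 = 1)
position 7: 011 → 1  (bit 3 = 1)
position 5: 010 → 0  (bit 2 = 0)
position 4: 001 → 0  (bit 1 = 0)
position 1: 000 → 1  (bit 0 = 1)
bits b7..b0 = 01011001 = 89

89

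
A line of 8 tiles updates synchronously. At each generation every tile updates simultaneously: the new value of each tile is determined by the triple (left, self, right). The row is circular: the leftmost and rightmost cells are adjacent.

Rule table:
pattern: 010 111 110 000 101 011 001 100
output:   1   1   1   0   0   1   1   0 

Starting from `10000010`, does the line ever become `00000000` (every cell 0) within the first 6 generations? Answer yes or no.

no

10000110
10001110
10011110
10111110
10111110  (fixed point — unchanged through generation 6)
generation 6 is 10111110, still not uniform 0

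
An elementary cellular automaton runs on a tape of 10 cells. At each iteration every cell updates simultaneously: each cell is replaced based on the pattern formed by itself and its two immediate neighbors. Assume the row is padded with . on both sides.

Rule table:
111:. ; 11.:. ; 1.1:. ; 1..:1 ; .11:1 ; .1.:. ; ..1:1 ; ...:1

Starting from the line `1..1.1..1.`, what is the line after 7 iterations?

.11...11.1
11.1111...
1..1...111
.11.1111..
11..1...11
1.11.1111.
..1..1...1

..1..1...1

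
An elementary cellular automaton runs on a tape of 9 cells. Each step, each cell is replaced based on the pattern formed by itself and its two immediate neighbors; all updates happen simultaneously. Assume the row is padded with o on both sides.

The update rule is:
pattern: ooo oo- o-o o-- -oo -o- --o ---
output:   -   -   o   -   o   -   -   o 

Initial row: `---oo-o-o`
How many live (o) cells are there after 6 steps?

step 1: -o-o-o-oo
step 2: o-o-o-oo-
step 3: -o-o-oo-o
step 4: o-o-oo-oo
step 5: -o-oo-oo-
step 6: o-oo-oo-o
count of o: 6

6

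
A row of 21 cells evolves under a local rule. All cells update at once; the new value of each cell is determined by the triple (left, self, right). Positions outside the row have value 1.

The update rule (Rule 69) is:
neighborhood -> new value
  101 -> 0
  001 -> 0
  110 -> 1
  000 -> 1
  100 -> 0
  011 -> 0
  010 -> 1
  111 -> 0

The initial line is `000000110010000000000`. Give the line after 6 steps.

011110010010111111110
000010010010000000010
011010010010111111010
001010010010000001010
001010010010111101010
001010010010000101010

001010010010000101010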